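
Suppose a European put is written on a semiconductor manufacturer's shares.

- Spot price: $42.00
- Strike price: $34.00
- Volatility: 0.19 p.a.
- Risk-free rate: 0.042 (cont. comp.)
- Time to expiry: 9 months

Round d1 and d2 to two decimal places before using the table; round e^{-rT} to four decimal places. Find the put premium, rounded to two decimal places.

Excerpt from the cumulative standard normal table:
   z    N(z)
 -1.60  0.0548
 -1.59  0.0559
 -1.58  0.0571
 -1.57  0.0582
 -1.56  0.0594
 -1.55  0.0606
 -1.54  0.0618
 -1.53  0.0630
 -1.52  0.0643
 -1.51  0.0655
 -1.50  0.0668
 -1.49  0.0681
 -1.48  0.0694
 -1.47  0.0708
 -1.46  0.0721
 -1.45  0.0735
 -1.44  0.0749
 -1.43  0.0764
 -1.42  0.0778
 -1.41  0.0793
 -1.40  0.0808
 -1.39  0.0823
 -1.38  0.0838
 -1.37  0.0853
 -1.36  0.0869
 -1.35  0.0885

$0.22

T = 0.75;  σ√T = 0.1645
d₁ = [ln(42/34) + (0.042 + ½·0.19²)·0.75] / (σ√T) = (0.2113 + 0.0450) / 0.1645 = 1.5579 ⇒ 1.56
d₂ = 1.5579 − 0.1645 = 1.3934 ⇒ 1.39
e^(−rT) = e^(−0.042·0.75) = 0.9690
N(−d₂) = N(-1.39) = 0.0823;  N(−d₁) = N(-1.56) = 0.0594
P = 34·0.9690·0.0823 − 42·0.0594 = 2.7115 − 2.4948 = 0.2167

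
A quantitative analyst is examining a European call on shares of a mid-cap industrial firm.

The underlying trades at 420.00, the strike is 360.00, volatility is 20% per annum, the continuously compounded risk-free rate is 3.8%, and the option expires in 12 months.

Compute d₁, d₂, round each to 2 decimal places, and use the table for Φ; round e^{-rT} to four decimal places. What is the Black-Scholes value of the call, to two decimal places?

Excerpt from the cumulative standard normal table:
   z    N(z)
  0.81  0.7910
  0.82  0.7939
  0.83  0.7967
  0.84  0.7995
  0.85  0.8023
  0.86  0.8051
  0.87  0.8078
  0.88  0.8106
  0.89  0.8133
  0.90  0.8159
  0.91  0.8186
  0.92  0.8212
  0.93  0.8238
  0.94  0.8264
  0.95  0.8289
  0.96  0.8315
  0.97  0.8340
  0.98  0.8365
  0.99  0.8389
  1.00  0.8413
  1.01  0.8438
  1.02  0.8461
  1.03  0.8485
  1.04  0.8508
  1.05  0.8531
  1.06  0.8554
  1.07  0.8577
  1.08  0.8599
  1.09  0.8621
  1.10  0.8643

80.24

T = 1;  σ√T = 0.2000
d₁ = [ln(420/360) + (0.038 + ½·0.2²)·1] / (σ√T) = (0.1542 + 0.0580) / 0.2000 = 1.0608 which rounds to 1.06
d₂ = 1.0608 − 0.2000 = 0.8608 which rounds to 0.86
exp(−rT) = exp(−0.038·1) = 0.9627
C = 420·N(1.06) − 360·0.9627·N(0.86) = 420·0.8554 − 360·0.9627·0.8051 = 359.2680 − 279.0251 = 80.2429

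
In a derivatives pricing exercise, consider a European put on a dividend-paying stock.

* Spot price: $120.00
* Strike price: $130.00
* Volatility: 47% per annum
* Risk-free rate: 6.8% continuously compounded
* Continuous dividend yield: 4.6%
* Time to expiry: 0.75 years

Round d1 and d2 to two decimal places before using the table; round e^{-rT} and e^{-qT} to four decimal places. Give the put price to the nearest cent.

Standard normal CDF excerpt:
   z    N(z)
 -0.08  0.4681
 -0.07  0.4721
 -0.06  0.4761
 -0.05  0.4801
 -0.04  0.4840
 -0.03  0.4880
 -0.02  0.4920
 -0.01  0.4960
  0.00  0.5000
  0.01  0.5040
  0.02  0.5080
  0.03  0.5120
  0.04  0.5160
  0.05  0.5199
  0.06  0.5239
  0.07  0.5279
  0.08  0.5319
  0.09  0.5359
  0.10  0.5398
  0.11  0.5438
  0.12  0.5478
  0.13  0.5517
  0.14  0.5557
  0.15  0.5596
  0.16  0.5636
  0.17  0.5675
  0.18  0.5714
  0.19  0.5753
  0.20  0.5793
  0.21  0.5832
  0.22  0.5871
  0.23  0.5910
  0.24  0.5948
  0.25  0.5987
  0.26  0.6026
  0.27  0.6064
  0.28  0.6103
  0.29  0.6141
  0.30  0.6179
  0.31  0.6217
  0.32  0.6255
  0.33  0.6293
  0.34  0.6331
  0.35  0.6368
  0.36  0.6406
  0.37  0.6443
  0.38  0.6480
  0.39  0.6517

σ√T = 0.47 × 0.8660 = 0.4070
ln(S/K) + (r − q + σ²/2)T = ln(120/130) + (0.068 − 0.046 + 0.47²/2)·0.75 = -0.0800 + 0.0993 = 0.0193
d₁ = 0.0193 / 0.4070 = 0.0474 which rounds to 0.05
d₂ = d₁ − σ√T = 0.0474 − 0.4070 = -0.3596 which rounds to -0.36
exp(−qT) = exp(−0.046·0.75) = 0.9661;  exp(−rT) = exp(−0.068·0.75) = 0.9503
P = 130·0.9503·N(0.36) − 120·0.9661·N(-0.05) = 130·0.9503·0.6406 − 120·0.9661·0.4801 = 79.1391 − 55.6590 = 23.4801

$23.48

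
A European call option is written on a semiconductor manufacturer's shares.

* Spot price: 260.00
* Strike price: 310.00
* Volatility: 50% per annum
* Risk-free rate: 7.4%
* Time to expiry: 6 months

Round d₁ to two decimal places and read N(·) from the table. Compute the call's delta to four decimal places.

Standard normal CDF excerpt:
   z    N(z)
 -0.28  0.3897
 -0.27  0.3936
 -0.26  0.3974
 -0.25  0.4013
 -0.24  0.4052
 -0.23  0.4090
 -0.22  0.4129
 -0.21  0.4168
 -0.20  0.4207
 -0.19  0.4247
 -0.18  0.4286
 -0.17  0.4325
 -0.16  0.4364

0.4129

T = 0.5;  σ√T = 0.3536
ln(S/K) + (r + σ²/2)T = ln(260/310) + (0.074 + 0.5²/2)·0.5 = -0.1759 + 0.0995 = -0.0764
d₁ = -0.0764 / 0.3536 = -0.2161 which rounds to -0.22
N(d₁) = N(-0.22) = 0.4129
Δ_call = N(d₁) = 0.4129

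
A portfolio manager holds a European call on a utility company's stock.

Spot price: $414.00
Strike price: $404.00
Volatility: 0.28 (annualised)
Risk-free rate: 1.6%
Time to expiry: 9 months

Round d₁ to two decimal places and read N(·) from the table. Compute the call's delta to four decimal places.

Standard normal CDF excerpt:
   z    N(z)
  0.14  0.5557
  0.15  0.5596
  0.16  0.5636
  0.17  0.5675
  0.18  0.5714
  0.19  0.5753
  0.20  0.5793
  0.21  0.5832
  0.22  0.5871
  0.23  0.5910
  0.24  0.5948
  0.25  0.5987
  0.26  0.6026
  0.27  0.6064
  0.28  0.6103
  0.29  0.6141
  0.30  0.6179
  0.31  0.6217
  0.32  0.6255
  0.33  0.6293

0.6064

T = 0.75;  σ√T = 0.2425
ln(S/K) + (r + σ²/2)T = ln(414/404) + (0.016 + 0.28²/2)·0.75 = 0.0245 + 0.0414 = 0.0659
d₁ = 0.0659 / 0.2425 = 0.2716 → 0.27
N(d₁) = N(0.27) = 0.6064
Δ_call = N(d₁) = 0.6064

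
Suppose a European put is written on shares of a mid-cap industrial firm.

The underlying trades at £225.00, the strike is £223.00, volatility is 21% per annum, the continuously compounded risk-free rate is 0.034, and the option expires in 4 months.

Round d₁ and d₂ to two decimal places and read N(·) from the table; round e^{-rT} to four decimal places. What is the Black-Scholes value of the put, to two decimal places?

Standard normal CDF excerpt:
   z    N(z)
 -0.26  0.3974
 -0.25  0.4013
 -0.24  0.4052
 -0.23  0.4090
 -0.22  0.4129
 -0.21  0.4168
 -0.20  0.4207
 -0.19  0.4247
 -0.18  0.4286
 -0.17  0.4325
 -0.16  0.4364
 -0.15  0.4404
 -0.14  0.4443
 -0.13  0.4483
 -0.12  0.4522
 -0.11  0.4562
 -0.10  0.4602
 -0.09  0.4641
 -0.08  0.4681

£8.56

T = 0.3333;  σ√T = 0.1212
d₁ = [ln(225/223) + (0.034 + 0.21²/2)·0.3333] / 0.1212 = [0.0089 + 0.0187] / 0.1212 = 0.2277 ⇒ 0.23
d₂ = d₁ − σ√T = 0.2277 − 0.1212 = 0.1065 ⇒ 0.11
e^(−rT) = e^(−0.034·0.3333) = 0.9887
P = 223·0.9887·N(-0.11) − 225·N(-0.23) = 223·0.9887·0.4562 − 225·0.4090 = 100.5830 − 92.0250 = 8.5580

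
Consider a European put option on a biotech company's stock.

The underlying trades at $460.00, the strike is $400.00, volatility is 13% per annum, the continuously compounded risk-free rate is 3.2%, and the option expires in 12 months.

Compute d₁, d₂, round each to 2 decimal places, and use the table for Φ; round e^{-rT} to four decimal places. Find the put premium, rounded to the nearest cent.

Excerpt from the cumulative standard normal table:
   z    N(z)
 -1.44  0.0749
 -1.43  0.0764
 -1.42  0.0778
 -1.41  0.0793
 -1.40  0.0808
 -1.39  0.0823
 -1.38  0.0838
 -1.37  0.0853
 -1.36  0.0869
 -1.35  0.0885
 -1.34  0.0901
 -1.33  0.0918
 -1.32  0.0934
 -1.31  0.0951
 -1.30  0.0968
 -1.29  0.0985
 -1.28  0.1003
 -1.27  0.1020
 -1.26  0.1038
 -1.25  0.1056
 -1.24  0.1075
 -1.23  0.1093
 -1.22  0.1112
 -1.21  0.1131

$2.35

σ√T = 0.13·√1 = 0.1300
d₁ = [ln(460/400) + (0.032 + ½·0.13²)·1] / (σ√T) = (0.1398 + 0.0404) / 0.1300 = 1.3862 ⇒ 1.39
d₂ = 1.3862 − 0.1300 = 1.2562 ⇒ 1.26
exp(−rT) = exp(−0.032·1) = 0.9685
N(−d₂) = N(-1.26) = 0.1038;  N(−d₁) = N(-1.39) = 0.0823
P = 400·0.9685·0.1038 − 460·0.0823 = 40.2121 − 37.8580 = 2.3541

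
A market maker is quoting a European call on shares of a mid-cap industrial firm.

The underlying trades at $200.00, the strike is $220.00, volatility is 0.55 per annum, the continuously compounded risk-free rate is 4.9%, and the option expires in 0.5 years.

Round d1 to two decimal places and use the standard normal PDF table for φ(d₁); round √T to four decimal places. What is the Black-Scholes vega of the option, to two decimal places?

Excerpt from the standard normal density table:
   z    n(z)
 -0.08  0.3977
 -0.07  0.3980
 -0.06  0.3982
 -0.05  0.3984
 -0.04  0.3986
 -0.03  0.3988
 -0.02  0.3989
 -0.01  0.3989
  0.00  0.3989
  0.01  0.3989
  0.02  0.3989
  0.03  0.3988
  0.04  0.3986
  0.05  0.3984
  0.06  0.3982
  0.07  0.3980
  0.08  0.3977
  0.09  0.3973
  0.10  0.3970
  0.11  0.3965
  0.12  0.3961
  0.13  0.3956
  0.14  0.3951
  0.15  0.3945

T = 0.5;  σ√T = 0.3889
ln(S/K) + (r + σ²/2)T = ln(200/220) + (0.049 + 0.55²/2)·0.5 = -0.0953 + 0.1001 = 0.0048
d₁ = 0.0048 / 0.3889 = 0.0124 → 0.01
√T = √0.5 = 0.7071
φ(d₁) = φ(0.01) = 0.3989
vega = S·φ(d₁)·√T = 200·0.3989·0.7071 = 56.4124

56.41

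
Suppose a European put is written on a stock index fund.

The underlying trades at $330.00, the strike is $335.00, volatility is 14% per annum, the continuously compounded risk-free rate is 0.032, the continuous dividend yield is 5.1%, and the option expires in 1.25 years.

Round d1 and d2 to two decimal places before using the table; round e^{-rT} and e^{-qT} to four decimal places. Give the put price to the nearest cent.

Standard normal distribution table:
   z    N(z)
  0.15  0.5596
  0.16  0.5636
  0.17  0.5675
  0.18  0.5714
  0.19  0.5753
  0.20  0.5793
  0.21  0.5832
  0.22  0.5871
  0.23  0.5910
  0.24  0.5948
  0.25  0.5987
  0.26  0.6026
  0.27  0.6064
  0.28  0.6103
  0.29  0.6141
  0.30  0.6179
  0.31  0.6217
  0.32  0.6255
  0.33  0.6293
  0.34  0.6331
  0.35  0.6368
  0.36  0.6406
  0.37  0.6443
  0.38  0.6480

$26.85

σ√T = 0.14 × 1.1180 = 0.1565
d₁ = [ln(330/335) + (0.032 − 0.051 + ½·0.14²)·1.25] / (σ√T) = (-0.0150 − 0.0115) / 0.1565 = -0.1695 ≈ -0.17
d₂ = -0.1695 − 0.1565 = -0.3261 ≈ -0.33
e^(−qT) = e^(−0.051·1.25) = 0.9382;  e^(−rT) = e^(−0.032·1.25) = 0.9608
N(−d₂) = N(0.33) = 0.6293;  N(−d₁) = N(0.17) = 0.5675
P = 335·0.9608·0.6293 − 330·0.9382·0.5675 = 202.5515 − 175.7014 = 26.8501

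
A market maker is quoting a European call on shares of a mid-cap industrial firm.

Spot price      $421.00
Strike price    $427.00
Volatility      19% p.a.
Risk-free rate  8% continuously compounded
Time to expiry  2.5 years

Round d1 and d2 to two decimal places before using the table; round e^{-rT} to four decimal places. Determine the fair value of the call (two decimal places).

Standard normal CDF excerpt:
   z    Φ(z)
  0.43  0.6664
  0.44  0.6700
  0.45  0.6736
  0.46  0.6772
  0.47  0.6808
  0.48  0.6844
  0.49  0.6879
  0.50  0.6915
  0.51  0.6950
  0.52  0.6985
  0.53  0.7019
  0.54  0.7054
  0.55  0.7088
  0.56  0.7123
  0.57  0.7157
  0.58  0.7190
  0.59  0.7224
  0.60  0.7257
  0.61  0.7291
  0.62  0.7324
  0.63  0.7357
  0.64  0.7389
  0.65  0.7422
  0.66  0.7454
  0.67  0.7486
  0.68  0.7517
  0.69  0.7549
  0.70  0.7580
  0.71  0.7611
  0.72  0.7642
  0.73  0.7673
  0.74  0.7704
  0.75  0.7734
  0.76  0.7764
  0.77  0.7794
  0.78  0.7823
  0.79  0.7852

$90.13

σ√T = 0.19·√2.5 = 0.3004
ln(S/K) + (r + σ²/2)T = ln(421/427) + (0.08 + 0.19²/2)·2.5 = -0.0142 + 0.2451 = 0.2310
d₁ = 0.2310 / 0.3004 = 0.7688 which rounds to 0.77
d₂ = d₁ − σ√T = 0.7688 − 0.3004 = 0.4684 which rounds to 0.47
exp(−rT) = exp(−0.08·2.5) = 0.8187
N(d₁) = N(0.77) = 0.7794;  N(d₂) = N(0.47) = 0.6808
C = 421·0.7794 − 427·0.8187·0.6808 = 328.1274 − 237.9974 = 90.1300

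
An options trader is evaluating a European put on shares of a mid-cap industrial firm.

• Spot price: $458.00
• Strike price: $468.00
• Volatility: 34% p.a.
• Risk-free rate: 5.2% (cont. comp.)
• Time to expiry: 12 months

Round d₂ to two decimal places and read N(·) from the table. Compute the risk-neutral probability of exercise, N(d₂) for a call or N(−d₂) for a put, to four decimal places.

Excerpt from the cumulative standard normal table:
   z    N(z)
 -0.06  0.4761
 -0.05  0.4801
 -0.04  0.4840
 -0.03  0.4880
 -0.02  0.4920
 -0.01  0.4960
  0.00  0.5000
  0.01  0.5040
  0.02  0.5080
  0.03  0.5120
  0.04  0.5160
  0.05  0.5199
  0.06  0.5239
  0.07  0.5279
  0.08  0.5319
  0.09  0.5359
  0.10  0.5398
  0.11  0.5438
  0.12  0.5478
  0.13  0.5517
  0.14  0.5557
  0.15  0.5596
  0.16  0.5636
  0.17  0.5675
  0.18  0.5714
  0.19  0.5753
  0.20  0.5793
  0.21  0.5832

0.5319

σ√T = 0.34 × 1.0000 = 0.3400
d₁ = [ln(458/468) + (0.052 + ½·0.34²)·1] / (σ√T) = (-0.0216 + 0.1098) / 0.3400 = 0.2594 → 0.26
d₂ = 0.2594 − 0.3400 = -0.0806 → -0.08
Pr(exercise) under Q = N(−d₂) = N(0.08) = 0.5319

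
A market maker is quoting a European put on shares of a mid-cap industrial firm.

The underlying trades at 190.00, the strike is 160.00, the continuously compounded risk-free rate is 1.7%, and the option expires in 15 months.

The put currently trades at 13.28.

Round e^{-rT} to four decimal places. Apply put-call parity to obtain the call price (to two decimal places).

46.64

exp(−rT) = exp(−0.017·1.25) = 0.9790
Put-call parity: C − P = S − K·e^(−rT) = 190 − 160·0.9790 = 190 − 156.6400 = 33.3600
C = P + (C − P) = 13.28 + (33.3600) = 46.6400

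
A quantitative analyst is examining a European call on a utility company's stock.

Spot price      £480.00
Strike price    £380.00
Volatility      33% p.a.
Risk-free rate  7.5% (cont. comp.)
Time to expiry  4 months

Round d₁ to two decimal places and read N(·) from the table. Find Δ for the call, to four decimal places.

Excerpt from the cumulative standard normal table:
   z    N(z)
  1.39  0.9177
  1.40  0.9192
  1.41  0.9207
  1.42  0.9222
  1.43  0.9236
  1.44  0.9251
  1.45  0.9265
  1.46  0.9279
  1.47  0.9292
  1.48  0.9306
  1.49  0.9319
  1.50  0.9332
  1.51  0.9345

0.9265

σ√T = 0.33·√0.3333 = 0.1905
d₁ = [ln(480/380) + (0.075 + ½·0.33²)·0.3333] / (σ√T) = (0.2336 + 0.0432) / 0.1905 = 1.4526 → 1.45
N(d₁) = N(1.45) = 0.9265
Δ_call = N(d₁) = 0.9265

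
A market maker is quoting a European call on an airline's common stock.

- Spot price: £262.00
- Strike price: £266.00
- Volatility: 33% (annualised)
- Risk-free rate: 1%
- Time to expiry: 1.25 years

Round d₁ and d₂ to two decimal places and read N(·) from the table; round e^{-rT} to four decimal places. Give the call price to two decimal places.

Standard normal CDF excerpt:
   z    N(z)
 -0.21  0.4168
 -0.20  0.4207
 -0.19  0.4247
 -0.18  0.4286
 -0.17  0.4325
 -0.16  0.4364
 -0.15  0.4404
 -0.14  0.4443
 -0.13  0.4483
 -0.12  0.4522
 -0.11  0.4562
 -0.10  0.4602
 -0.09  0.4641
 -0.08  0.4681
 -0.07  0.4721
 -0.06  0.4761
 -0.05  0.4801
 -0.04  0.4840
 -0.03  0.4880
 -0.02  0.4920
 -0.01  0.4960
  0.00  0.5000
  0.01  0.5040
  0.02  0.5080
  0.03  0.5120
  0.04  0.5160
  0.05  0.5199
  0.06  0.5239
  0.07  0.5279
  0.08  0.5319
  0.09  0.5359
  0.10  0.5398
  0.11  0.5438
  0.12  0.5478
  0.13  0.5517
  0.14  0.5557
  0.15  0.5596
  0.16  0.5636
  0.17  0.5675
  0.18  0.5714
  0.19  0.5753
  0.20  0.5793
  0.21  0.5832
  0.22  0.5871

T = 1.25;  σ√T = 0.3690
d₁ = [ln(262/266) + (0.01 + 0.33²/2)·1.25] / 0.3690 = [-0.0152 + 0.0806] / 0.3690 = 0.1773 ≈ 0.18
d₂ = d₁ − σ√T = 0.1773 − 0.3690 = -0.1917 ≈ -0.19
exp(−rT) = exp(−0.01·1.25) = 0.9876
N(d₁) = N(0.18) = 0.5714;  N(d₂) = N(-0.19) = 0.4247
C = 262·0.5714 − 266·0.9876·0.4247 = 149.7068 − 111.5694 = 38.1374

£38.14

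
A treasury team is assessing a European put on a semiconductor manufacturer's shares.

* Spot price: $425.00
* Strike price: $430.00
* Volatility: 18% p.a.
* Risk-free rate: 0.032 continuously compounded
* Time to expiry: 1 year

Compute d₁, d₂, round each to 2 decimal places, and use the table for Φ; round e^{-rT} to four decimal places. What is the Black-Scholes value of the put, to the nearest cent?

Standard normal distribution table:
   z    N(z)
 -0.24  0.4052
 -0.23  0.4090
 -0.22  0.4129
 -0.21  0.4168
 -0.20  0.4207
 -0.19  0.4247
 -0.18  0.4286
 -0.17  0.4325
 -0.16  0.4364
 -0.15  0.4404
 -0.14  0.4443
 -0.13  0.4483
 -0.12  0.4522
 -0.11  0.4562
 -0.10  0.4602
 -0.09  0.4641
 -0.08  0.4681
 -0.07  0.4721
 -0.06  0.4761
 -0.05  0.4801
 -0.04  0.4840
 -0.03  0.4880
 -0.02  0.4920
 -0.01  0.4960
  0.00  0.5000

T = 1;  σ√T = 0.1800
d₁ = [ln(425/430) + (0.032 + ½·0.18²)·1] / (σ√T) = (-0.0117 + 0.0482) / 0.1800 = 0.2028 which rounds to 0.20
d₂ = 0.2028 − 0.1800 = 0.0228 which rounds to 0.02
e^(−rT) = e^(−0.032·1) = 0.9685
N(−d₂) = N(-0.02) = 0.4920;  N(−d₁) = N(-0.20) = 0.4207
P = 430·0.9685·0.4920 − 425·0.4207 = 204.8959 − 178.7975 = 26.0984

$26.10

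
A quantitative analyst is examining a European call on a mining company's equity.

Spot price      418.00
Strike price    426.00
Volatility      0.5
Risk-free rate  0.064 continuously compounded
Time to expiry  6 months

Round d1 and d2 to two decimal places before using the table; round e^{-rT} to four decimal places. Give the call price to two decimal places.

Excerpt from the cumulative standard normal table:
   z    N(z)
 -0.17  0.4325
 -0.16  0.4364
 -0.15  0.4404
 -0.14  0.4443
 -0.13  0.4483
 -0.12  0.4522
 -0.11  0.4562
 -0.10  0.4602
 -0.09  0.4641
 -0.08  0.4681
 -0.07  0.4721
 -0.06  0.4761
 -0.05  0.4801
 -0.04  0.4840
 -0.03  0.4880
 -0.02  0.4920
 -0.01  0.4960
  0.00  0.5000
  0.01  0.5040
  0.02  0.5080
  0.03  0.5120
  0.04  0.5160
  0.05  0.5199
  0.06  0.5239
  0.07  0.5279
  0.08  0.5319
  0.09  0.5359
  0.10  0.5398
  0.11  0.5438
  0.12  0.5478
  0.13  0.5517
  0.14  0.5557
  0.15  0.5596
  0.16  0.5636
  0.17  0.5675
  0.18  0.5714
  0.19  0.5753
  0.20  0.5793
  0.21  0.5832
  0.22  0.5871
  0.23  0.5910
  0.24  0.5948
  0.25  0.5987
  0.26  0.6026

σ√T = 0.5·√0.5 = 0.3536
d₁ = [ln(418/426) + (0.064 + 0.5²/2)·0.5] / 0.3536 = [-0.0190 + 0.0945] / 0.3536 = 0.2137 → 0.21
d₂ = d₁ − σ√T = 0.2137 − 0.3536 = -0.1399 → -0.14
exp(−rT) = exp(−0.064·0.5) = 0.9685
N(d₁) = N(0.21) = 0.5832;  N(d₂) = N(-0.14) = 0.4443
C = 418·0.5832 − 426·0.9685·0.4443 = 243.7776 − 183.3097 = 60.4679

60.47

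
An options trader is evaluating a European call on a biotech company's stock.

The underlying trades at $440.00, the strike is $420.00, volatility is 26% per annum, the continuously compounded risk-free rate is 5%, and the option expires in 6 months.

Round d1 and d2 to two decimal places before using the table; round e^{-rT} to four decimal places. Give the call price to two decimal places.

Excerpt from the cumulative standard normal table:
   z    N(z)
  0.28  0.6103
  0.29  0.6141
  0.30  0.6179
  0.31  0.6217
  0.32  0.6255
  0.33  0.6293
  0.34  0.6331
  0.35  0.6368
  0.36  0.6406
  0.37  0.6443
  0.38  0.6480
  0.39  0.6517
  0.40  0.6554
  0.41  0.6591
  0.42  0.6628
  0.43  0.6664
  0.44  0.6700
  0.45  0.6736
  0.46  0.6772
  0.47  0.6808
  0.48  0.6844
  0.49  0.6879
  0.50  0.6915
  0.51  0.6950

$48.03

T = 0.5;  σ√T = 0.1838
d₁ = [ln(440/420) + (0.05 + 0.26²/2)·0.5] / 0.1838 = [0.0465 + 0.0419] / 0.1838 = 0.4809 ⇒ 0.48
d₂ = d₁ − σ√T = 0.4809 − 0.1838 = 0.2971 ⇒ 0.30
e^(−rT) = e^(−0.05·0.5) = 0.9753
C = 440·N(0.48) − 420·0.9753·N(0.30) = 440·0.6844 − 420·0.9753·0.6179 = 301.1360 − 253.1079 = 48.0281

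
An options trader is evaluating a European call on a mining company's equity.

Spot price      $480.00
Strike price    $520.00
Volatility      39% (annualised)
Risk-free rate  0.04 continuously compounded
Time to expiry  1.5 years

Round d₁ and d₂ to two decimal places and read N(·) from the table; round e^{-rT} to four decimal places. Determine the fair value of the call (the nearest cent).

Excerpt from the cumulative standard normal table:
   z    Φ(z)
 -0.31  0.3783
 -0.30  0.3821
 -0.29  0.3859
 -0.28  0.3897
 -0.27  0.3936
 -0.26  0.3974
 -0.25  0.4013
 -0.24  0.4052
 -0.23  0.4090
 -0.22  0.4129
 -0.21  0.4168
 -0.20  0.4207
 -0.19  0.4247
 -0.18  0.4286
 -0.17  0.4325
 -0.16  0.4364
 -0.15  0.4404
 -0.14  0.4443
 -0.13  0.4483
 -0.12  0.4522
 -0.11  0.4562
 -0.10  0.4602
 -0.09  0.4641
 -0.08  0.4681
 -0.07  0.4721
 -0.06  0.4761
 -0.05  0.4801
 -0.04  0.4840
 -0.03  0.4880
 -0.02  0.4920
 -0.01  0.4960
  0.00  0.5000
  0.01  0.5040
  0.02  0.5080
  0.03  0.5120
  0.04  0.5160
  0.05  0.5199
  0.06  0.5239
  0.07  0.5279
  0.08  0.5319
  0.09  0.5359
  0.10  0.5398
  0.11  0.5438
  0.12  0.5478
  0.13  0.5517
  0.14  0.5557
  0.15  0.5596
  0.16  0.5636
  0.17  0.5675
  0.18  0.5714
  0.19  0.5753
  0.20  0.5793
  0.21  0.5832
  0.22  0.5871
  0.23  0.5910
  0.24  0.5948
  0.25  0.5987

$87.21

σ√T = 0.39·√1.5 = 0.4777
d₁ = [ln(480/520) + (0.04 + 0.39²/2)·1.5] / 0.4777 = [-0.0800 + 0.1741] / 0.4777 = 0.1969 ≈ 0.20
d₂ = d₁ − σ√T = 0.1969 − 0.4777 = -0.2808 ≈ -0.28
e^(−rT) = e^(−0.04·1.5) = 0.9418
N(d₁) = N(0.20) = 0.5793;  N(d₂) = N(-0.28) = 0.3897
C = 480·0.5793 − 520·0.9418·0.3897 = 278.0640 − 190.8501 = 87.2139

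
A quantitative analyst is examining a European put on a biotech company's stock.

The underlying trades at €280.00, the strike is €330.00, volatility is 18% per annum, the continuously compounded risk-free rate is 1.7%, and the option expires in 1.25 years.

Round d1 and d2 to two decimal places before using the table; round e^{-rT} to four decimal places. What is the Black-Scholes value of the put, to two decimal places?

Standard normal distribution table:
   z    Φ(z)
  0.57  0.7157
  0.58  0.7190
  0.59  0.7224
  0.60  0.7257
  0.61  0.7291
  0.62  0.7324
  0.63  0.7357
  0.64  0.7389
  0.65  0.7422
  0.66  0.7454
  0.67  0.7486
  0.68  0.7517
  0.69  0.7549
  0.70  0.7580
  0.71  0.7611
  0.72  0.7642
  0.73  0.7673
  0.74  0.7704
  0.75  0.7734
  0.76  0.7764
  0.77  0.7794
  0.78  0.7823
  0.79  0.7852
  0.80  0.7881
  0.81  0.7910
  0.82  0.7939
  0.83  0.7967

€51.40

σ√T = 0.18 × 1.1180 = 0.2012
d₁ = [ln(280/330) + (0.017 + ½·0.18²)·1.25] / (σ√T) = (-0.1643 + 0.0415) / 0.2012 = -0.6102 which rounds to -0.61
d₂ = -0.6102 − 0.2012 = -0.8115 which rounds to -0.81
exp(−rT) = exp(−0.017·1.25) = 0.9790
N(−d₂) = N(0.81) = 0.7910;  N(−d₁) = N(0.61) = 0.7291
P = 330·0.9790·0.7910 − 280·0.7291 = 255.5484 − 204.1480 = 51.4004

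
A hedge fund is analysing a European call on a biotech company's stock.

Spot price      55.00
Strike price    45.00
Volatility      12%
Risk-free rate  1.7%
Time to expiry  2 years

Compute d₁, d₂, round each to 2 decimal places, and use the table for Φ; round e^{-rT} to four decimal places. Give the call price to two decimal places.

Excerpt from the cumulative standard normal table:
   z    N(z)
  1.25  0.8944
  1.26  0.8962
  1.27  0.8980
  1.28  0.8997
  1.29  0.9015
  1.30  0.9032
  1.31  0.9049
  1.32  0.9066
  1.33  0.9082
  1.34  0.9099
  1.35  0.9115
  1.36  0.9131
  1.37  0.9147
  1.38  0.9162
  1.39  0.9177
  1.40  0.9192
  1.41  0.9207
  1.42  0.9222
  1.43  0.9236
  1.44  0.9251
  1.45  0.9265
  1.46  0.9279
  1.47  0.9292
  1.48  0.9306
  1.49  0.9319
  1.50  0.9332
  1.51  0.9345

11.82

σ√T = 0.12 × 1.4142 = 0.1697
ln(S/K) + (r + σ²/2)T = ln(55/45) + (0.017 + 0.12²/2)·2 = 0.2007 + 0.0484 = 0.2491
d₁ = 0.2491 / 0.1697 = 1.4677 ≈ 1.47
d₂ = d₁ − σ√T = 1.4677 − 0.1697 = 1.2980 ≈ 1.30
e^(−rT) = e^(−0.017·2) = 0.9666
C = 55·N(1.47) − 45·0.9666·N(1.30) = 55·0.9292 − 45·0.9666·0.9032 = 51.1060 − 39.2865 = 11.8195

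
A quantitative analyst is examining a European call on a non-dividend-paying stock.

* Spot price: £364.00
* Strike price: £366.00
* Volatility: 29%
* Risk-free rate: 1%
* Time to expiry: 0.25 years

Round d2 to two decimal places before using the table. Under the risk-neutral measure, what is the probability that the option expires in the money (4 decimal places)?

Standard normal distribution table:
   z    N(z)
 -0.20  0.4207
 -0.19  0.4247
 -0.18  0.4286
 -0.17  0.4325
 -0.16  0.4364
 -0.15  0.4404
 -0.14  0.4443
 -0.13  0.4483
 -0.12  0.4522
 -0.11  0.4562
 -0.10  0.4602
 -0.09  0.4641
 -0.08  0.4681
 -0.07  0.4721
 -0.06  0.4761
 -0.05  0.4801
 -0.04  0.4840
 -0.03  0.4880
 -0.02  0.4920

T = 0.25;  σ√T = 0.1450
ln(S/K) + (r + σ²/2)T = ln(364/366) + (0.01 + 0.29²/2)·0.25 = -0.0055 + 0.0130 = 0.0075
d₁ = 0.0075 / 0.1450 = 0.0520 → 0.05
d₂ = d₁ − σ√T = 0.0520 − 0.1450 = -0.0930 → -0.09
Risk-neutral Pr[S_T > K] = N(d₂) = N(-0.09) = 0.4641

0.4641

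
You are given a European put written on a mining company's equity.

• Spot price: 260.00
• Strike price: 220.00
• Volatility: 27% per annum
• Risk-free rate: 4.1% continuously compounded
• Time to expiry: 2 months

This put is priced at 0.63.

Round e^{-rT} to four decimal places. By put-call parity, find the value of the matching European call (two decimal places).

42.13

e^(−rT) = e^(−0.041·0.1667) = 0.9932
Put-call parity: C − P = S − K·e^(−rT) = 260 − 220·0.9932 = 260 − 218.5040 = 41.4960
C = P + (C − P) = 0.63 + (41.4960) = 42.1260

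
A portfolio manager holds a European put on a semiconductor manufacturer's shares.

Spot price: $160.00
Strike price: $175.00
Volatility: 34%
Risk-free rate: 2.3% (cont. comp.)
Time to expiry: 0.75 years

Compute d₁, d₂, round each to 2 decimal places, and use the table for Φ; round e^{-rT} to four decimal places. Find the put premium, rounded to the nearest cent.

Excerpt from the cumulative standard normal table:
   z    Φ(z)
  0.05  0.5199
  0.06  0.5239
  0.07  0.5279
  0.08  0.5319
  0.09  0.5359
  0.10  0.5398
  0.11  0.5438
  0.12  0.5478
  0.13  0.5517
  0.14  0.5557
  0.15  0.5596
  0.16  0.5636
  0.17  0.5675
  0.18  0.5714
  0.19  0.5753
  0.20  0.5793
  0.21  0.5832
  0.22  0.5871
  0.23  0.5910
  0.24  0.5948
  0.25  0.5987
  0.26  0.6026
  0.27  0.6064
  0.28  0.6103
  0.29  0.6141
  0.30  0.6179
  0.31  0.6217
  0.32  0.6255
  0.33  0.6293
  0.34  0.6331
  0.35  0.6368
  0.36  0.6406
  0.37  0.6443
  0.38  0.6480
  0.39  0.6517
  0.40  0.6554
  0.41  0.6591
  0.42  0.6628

σ√T = 0.34·√0.75 = 0.2944
d₁ = [ln(160/175) + (0.023 + ½·0.34²)·0.75] / (σ√T) = (-0.0896 + 0.0606) / 0.2944 = -0.0985 → -0.10
d₂ = -0.0985 − 0.2944 = -0.3930 → -0.39
exp(−rT) = exp(−0.023·0.75) = 0.9829
N(−d₂) = N(0.39) = 0.6517;  N(−d₁) = N(0.10) = 0.5398
P = 175·0.9829·0.6517 − 160·0.5398 = 112.0973 − 86.3680 = 25.7293

$25.73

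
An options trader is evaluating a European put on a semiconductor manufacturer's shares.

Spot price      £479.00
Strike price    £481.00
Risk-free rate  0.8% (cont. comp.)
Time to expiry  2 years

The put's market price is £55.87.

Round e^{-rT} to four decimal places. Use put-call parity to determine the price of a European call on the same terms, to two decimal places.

£61.52

exp(−rT) = exp(−0.008·2) = 0.9841
Put-call parity: C − P = S − K·e^(−rT) = 479 − 481·0.9841 = 479 − 473.3521 = 5.6479
C = P + (C − P) = 55.87 + (5.6479) = 61.5179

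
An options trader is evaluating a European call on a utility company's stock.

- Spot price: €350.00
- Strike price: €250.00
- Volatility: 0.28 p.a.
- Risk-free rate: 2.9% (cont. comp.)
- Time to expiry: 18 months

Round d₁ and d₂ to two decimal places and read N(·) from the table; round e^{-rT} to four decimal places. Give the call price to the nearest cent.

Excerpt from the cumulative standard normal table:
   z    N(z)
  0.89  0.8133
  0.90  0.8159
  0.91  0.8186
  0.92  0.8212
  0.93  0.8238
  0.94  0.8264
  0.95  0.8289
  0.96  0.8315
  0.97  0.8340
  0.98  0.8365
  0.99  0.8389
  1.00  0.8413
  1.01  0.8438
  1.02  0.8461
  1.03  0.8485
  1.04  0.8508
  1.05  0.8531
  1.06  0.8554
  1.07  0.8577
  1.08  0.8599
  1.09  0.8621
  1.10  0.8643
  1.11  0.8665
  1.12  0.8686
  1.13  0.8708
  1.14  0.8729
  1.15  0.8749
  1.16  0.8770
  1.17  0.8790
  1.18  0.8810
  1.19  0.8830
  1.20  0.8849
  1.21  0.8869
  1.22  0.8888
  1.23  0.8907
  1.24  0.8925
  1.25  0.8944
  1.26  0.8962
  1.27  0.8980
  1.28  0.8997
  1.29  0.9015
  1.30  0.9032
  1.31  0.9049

T = 1.5;  σ√T = 0.3429
d₁ = [ln(350/250) + (0.029 + ½·0.28²)·1.5] / (σ√T) = (0.3365 + 0.1023) / 0.3429 = 1.2795 which rounds to 1.28
d₂ = 1.2795 − 0.3429 = 0.9366 which rounds to 0.94
e^(−rT) = e^(−0.029·1.5) = 0.9574
N(d₁) = N(1.28) = 0.8997;  N(d₂) = N(0.94) = 0.8264
C = 350·0.8997 − 250·0.9574·0.8264 = 314.8950 − 197.7988 = 117.0962

€117.10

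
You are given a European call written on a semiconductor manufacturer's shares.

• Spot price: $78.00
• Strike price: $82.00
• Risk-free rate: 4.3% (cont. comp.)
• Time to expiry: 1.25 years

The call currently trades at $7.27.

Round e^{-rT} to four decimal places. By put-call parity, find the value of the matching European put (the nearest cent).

$6.98

exp(−rT) = exp(−0.043·1.25) = 0.9477
Put-call parity: C − P = S − K·e^(−rT) = 78 − 82·0.9477 = 78 − 77.7114 = 0.2886
P = C − (C − P) = 7.27 − (0.2886) = 6.9814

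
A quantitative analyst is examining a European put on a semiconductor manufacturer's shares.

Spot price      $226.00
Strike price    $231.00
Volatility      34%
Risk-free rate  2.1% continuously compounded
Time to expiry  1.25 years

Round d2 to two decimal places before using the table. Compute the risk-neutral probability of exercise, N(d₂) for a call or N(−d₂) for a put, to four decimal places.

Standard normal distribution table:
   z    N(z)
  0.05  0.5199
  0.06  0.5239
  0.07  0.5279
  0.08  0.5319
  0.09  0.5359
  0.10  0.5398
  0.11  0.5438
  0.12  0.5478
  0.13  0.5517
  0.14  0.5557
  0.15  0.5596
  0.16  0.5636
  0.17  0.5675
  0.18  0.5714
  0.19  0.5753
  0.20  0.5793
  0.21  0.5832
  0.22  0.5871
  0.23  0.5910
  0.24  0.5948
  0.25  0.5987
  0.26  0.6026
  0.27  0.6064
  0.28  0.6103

T = 1.25;  σ√T = 0.3801
ln(S/K) + (r + σ²/2)T = ln(226/231) + (0.021 + 0.34²/2)·1.25 = -0.0219 + 0.0985 = 0.0766
d₁ = 0.0766 / 0.3801 = 0.2016 which rounds to 0.20
d₂ = d₁ − σ√T = 0.2016 − 0.3801 = -0.1786 which rounds to -0.18
Risk-neutral Pr[S_T < K] = N(−d₂) = N(0.18) = 0.5714

0.5714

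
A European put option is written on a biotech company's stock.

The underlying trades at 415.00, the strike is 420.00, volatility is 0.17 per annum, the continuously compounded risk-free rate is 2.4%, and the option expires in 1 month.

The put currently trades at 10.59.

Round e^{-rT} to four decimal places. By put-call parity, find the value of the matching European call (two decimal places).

6.43

exp(−rT) = exp(−0.024·0.08333) = 0.9980
Put-call parity: C − P = S − K·e^(−rT) = 415 − 420·0.9980 = 415 − 419.1600 = -4.1600
C = P + (C − P) = 10.59 + (-4.1600) = 6.4300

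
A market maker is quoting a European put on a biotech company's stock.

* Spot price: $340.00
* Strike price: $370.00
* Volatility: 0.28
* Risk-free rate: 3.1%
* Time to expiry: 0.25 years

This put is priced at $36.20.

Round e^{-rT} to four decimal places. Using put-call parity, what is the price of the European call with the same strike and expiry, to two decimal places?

exp(−rT) = exp(−0.031·0.25) = 0.9923
Put-call parity: C − P = S − K·e^(−rT) = 340 − 370·0.9923 = 340 − 367.1510 = -27.1510
C = P + (C − P) = 36.20 + (-27.1510) = 9.0490

$9.05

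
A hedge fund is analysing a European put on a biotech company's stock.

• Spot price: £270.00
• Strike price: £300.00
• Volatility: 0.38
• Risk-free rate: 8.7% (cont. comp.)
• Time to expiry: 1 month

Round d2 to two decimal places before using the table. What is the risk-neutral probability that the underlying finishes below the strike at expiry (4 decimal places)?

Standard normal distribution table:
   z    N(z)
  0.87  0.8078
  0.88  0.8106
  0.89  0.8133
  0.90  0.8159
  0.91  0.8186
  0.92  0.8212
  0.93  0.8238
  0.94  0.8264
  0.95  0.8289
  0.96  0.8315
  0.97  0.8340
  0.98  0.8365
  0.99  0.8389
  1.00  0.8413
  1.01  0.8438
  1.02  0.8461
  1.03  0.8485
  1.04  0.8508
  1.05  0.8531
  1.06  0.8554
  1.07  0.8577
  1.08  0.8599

0.8289

σ√T = 0.38·√0.08333 = 0.1097
ln(S/K) + (r + σ²/2)T = ln(270/300) + (0.087 + 0.38²/2)·0.08333 = -0.1054 + 0.0133 = -0.0921
d₁ = -0.0921 / 0.1097 = -0.8395 which rounds to -0.84
d₂ = d₁ − σ√T = -0.8395 − 0.1097 = -0.9492 which rounds to -0.95
Pr(exercise) under Q = N(−d₂) = N(0.95) = 0.8289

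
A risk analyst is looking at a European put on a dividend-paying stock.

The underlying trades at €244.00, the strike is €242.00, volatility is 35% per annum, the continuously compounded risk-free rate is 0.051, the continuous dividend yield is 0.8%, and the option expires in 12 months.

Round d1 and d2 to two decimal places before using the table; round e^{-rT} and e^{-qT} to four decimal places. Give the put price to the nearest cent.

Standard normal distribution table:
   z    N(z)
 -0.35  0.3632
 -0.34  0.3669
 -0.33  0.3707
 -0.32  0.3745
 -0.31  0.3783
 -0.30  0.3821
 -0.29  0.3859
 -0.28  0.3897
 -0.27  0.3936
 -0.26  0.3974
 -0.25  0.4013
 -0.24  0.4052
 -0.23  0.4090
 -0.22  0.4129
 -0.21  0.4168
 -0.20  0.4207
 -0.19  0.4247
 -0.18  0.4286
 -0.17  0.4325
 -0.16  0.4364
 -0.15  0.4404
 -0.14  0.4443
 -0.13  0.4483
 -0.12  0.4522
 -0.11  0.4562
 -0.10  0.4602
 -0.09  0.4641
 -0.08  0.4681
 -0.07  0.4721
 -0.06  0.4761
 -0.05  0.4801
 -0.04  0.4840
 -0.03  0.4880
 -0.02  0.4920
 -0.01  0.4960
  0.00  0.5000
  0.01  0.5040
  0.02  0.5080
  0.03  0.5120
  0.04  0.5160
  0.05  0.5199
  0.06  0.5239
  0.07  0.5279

€27.10

σ√T = 0.35 × 1.0000 = 0.3500
d₁ = [ln(244/242) + (0.051 − 0.008 + 0.35²/2)·1] / 0.3500 = [0.0082 + 0.1042] / 0.3500 = 0.3214 → 0.32
d₂ = d₁ − σ√T = 0.3214 − 0.3500 = -0.0286 → -0.03
e^(−qT) = e^(−0.008·1) = 0.9920;  e^(−rT) = e^(−0.051·1) = 0.9503
N(−d₂) = N(0.03) = 0.5120;  N(−d₁) = N(-0.32) = 0.3745
P = 242·0.9503·0.5120 − 244·0.9920·0.3745 = 117.7460 − 90.6470 = 27.0990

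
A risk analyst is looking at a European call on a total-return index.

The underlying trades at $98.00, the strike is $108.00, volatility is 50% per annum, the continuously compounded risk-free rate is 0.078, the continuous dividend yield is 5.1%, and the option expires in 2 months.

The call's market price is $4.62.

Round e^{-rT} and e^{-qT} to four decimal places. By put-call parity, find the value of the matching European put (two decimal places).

exp(−qT) = exp(−0.051·0.1667) = 0.9915;  exp(−rT) = exp(−0.078·0.1667) = 0.9871
Put-call parity: C − P = S·e^(−qT) − K·e^(−rT) = 98·0.9915 − 108·0.9871 = 97.1670 − 106.6068 = -9.4398
P = C − (C − P) = 4.62 − (-9.4398) = 14.0598

$14.06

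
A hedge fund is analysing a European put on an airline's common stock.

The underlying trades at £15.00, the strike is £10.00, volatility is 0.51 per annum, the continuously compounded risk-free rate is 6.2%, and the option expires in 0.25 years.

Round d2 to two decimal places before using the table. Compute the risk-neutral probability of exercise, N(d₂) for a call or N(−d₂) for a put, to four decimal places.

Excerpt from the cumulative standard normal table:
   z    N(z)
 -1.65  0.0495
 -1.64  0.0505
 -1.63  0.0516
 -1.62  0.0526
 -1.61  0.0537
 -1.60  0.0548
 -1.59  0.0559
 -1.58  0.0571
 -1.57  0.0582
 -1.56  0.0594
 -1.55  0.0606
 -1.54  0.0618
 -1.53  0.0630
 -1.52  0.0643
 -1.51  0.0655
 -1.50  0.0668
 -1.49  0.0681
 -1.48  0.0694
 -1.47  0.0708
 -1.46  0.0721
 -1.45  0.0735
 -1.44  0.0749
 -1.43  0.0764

0.0643

T = 0.25;  σ√T = 0.2550
ln(S/K) + (r + σ²/2)T = ln(15/10) + (0.062 + 0.51²/2)·0.25 = 0.4055 + 0.0480 = 0.4535
d₁ = 0.4535 / 0.2550 = 1.7783 ≈ 1.78
d₂ = d₁ − σ√T = 1.7783 − 0.2550 = 1.5233 ≈ 1.52
Risk-neutral Pr[S_T < K] = N(−d₂) = N(-1.52) = 0.0643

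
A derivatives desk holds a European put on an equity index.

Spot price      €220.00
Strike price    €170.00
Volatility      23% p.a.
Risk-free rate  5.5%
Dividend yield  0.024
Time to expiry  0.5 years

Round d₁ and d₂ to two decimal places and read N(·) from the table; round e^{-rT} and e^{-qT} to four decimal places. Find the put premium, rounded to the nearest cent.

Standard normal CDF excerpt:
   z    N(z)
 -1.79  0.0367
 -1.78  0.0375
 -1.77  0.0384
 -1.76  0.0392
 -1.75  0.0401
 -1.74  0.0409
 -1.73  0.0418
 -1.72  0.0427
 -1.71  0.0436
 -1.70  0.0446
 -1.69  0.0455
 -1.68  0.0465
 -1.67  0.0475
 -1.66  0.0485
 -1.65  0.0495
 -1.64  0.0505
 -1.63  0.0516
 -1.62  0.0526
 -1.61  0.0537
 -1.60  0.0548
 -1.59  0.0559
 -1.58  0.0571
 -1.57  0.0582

€0.54

σ√T = 0.23·√0.5 = 0.1626
d₁ = [ln(220/170) + (0.055 − 0.024 + 0.23²/2)·0.5] / 0.1626 = [0.2578 + 0.0287] / 0.1626 = 1.7620 ⇒ 1.76
d₂ = d₁ − σ√T = 1.7620 − 0.1626 = 1.5993 ⇒ 1.60
exp(−qT) = exp(−0.024·0.5) = 0.9881;  exp(−rT) = exp(−0.055·0.5) = 0.9729
N(−d₂) = N(-1.60) = 0.0548;  N(−d₁) = N(-1.76) = 0.0392
P = 170·0.9729·0.0548 − 220·0.9881·0.0392 = 9.0635 − 8.5214 = 0.5422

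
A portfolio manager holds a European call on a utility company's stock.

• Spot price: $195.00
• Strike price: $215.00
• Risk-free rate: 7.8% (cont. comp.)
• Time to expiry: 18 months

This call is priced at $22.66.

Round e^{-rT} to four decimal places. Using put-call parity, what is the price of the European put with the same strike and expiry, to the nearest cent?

$18.92

exp(−rT) = exp(−0.078·1.5) = 0.8896
Put-call parity: C − P = S − K·e^(−rT) = 195 − 215·0.8896 = 195 − 191.2640 = 3.7360
P = C − (C − P) = 22.66 − (3.7360) = 18.9240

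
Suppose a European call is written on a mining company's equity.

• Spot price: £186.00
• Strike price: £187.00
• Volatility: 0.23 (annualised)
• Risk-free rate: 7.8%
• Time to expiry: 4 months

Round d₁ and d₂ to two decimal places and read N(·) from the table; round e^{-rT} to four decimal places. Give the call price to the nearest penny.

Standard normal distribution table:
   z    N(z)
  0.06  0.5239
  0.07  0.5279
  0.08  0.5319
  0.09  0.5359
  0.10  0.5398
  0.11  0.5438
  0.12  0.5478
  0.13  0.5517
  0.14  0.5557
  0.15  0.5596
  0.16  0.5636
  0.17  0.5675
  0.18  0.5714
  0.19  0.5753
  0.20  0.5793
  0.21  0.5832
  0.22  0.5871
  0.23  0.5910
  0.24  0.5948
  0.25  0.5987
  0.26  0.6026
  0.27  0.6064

σ√T = 0.23·√0.3333 = 0.1328
d₁ = [ln(186/187) + (0.078 + ½·0.23²)·0.3333] / (σ√T) = (-0.0054 + 0.0348) / 0.1328 = 0.2218 ≈ 0.22
d₂ = 0.2218 − 0.1328 = 0.0890 ≈ 0.09
exp(−rT) = exp(−0.078·0.3333) = 0.9743
N(d₁) = N(0.22) = 0.5871;  N(d₂) = N(0.09) = 0.5359
C = 186·0.5871 − 187·0.9743·0.5359 = 109.2006 − 97.6378 = 11.5628

£11.56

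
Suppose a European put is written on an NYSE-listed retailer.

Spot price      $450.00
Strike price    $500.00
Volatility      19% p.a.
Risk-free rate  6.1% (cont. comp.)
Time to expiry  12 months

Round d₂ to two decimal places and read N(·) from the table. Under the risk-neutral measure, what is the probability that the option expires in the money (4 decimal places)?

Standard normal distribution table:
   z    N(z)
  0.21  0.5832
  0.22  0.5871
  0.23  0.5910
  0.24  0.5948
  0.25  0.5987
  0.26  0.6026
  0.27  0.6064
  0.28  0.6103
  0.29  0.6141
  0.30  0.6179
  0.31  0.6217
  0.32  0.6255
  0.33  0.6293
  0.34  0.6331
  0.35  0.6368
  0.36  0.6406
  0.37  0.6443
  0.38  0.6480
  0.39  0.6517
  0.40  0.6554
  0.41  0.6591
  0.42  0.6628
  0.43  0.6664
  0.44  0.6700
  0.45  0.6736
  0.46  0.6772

0.6293

σ√T = 0.19 × 1.0000 = 0.1900
ln(S/K) + (r + σ²/2)T = ln(450/500) + (0.061 + 0.19²/2)·1 = -0.1054 + 0.0790 = -0.0263
d₁ = -0.0263 / 0.1900 = -0.1385 → -0.14
d₂ = d₁ − σ√T = -0.1385 − 0.1900 = -0.3285 → -0.33
Risk-neutral Pr[S_T < K] = N(−d₂) = N(0.33) = 0.6293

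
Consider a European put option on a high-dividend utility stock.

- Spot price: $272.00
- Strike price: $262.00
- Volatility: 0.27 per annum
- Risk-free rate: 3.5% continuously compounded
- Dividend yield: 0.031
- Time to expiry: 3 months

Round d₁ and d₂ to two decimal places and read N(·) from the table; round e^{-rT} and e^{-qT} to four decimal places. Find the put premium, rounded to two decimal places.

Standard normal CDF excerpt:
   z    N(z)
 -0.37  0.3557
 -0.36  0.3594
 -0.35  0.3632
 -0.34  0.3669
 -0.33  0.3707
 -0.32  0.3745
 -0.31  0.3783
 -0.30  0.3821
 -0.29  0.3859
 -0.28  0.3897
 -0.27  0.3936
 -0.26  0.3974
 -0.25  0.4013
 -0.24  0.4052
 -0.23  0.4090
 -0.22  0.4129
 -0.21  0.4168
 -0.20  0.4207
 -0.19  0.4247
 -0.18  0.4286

σ√T = 0.27 × 0.5000 = 0.1350
d₁ = [ln(272/262) + (0.035 − 0.031 + 0.27²/2)·0.25] / 0.1350 = [0.0375 + 0.0101] / 0.1350 = 0.3524 → 0.35
d₂ = d₁ − σ√T = 0.3524 − 0.1350 = 0.2174 → 0.22
exp(−qT) = exp(−0.031·0.25) = 0.9923;  exp(−rT) = exp(−0.035·0.25) = 0.9913
N(−d₂) = N(-0.22) = 0.4129;  N(−d₁) = N(-0.35) = 0.3632
P = 262·0.9913·0.4129 − 272·0.9923·0.3632 = 107.2386 − 98.0297 = 9.2089

$9.21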